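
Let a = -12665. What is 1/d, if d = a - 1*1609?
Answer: -1/14274 ≈ -7.0057e-5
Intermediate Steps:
d = -14274 (d = -12665 - 1*1609 = -12665 - 1609 = -14274)
1/d = 1/(-14274) = -1/14274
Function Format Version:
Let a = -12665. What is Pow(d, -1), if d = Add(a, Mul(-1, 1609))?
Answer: Rational(-1, 14274) ≈ -7.0057e-5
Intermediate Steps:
d = -14274 (d = Add(-12665, Mul(-1, 1609)) = Add(-12665, -1609) = -14274)
Pow(d, -1) = Pow(-14274, -1) = Rational(-1, 14274)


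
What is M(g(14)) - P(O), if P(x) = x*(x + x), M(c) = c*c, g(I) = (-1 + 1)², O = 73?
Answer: -10658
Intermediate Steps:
g(I) = 0 (g(I) = 0² = 0)
M(c) = c²
P(x) = 2*x² (P(x) = x*(2*x) = 2*x²)
M(g(14)) - P(O) = 0² - 2*73² = 0 - 2*5329 = 0 - 1*10658 = 0 - 10658 = -10658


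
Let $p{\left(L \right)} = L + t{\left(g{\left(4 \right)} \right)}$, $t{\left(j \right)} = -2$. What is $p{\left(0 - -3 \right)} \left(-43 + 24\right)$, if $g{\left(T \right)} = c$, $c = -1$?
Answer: $-19$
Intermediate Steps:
$g{\left(T \right)} = -1$
$p{\left(L \right)} = -2 + L$ ($p{\left(L \right)} = L - 2 = -2 + L$)
$p{\left(0 - -3 \right)} \left(-43 + 24\right) = \left(-2 + \left(0 - -3\right)\right) \left(-43 + 24\right) = \left(-2 + \left(0 + 3\right)\right) \left(-19\right) = \left(-2 + 3\right) \left(-19\right) = 1 \left(-19\right) = -19$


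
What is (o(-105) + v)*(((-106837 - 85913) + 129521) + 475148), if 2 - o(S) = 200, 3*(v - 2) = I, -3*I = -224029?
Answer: 91555176535/9 ≈ 1.0173e+10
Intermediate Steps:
I = 224029/3 (I = -1/3*(-224029) = 224029/3 ≈ 74676.)
v = 224047/9 (v = 2 + (1/3)*(224029/3) = 2 + 224029/9 = 224047/9 ≈ 24894.)
o(S) = -198 (o(S) = 2 - 1*200 = 2 - 200 = -198)
(o(-105) + v)*(((-106837 - 85913) + 129521) + 475148) = (-198 + 224047/9)*(((-106837 - 85913) + 129521) + 475148) = 222265*((-192750 + 129521) + 475148)/9 = 222265*(-63229 + 475148)/9 = (222265/9)*411919 = 91555176535/9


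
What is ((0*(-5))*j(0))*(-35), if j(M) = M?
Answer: 0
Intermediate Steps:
((0*(-5))*j(0))*(-35) = ((0*(-5))*0)*(-35) = (0*0)*(-35) = 0*(-35) = 0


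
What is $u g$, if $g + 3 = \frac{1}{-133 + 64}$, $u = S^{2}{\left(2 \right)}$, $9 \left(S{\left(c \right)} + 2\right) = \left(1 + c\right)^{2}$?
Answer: $- \frac{208}{69} \approx -3.0145$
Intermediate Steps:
$S{\left(c \right)} = -2 + \frac{\left(1 + c\right)^{2}}{9}$
$u = 1$ ($u = \left(-2 + \frac{\left(1 + 2\right)^{2}}{9}\right)^{2} = \left(-2 + \frac{3^{2}}{9}\right)^{2} = \left(-2 + \frac{1}{9} \cdot 9\right)^{2} = \left(-2 + 1\right)^{2} = \left(-1\right)^{2} = 1$)
$g = - \frac{208}{69}$ ($g = -3 + \frac{1}{-133 + 64} = -3 + \frac{1}{-69} = -3 - \frac{1}{69} = - \frac{208}{69} \approx -3.0145$)
$u g = 1 \left(- \frac{208}{69}\right) = - \frac{208}{69}$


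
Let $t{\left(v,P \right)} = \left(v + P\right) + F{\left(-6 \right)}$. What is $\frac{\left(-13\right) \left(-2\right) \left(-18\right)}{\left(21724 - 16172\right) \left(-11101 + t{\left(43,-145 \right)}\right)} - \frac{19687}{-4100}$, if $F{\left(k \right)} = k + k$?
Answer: $\frac{3830707378}{797779025} \approx 4.8017$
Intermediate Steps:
$F{\left(k \right)} = 2 k$
$t{\left(v,P \right)} = -12 + P + v$ ($t{\left(v,P \right)} = \left(v + P\right) + 2 \left(-6\right) = \left(P + v\right) - 12 = -12 + P + v$)
$\frac{\left(-13\right) \left(-2\right) \left(-18\right)}{\left(21724 - 16172\right) \left(-11101 + t{\left(43,-145 \right)}\right)} - \frac{19687}{-4100} = \frac{\left(-13\right) \left(-2\right) \left(-18\right)}{\left(21724 - 16172\right) \left(-11101 - 114\right)} - \frac{19687}{-4100} = \frac{26 \left(-18\right)}{5552 \left(-11101 - 114\right)} - - \frac{19687}{4100} = - \frac{468}{5552 \left(-11215\right)} + \frac{19687}{4100} = - \frac{468}{-62265680} + \frac{19687}{4100} = \left(-468\right) \left(- \frac{1}{62265680}\right) + \frac{19687}{4100} = \frac{117}{15566420} + \frac{19687}{4100} = \frac{3830707378}{797779025}$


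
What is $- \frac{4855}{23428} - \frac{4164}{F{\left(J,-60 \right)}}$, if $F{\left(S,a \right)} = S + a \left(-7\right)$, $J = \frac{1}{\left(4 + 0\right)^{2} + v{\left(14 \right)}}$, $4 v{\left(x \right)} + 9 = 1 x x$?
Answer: $- \frac{781185491}{77183546} \approx -10.121$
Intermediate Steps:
$v{\left(x \right)} = - \frac{9}{4} + \frac{x^{2}}{4}$ ($v{\left(x \right)} = - \frac{9}{4} + \frac{1 x x}{4} = - \frac{9}{4} + \frac{x x}{4} = - \frac{9}{4} + \frac{x^{2}}{4}$)
$J = \frac{4}{251}$ ($J = \frac{1}{\left(4 + 0\right)^{2} - \left(\frac{9}{4} - \frac{14^{2}}{4}\right)} = \frac{1}{4^{2} + \left(- \frac{9}{4} + \frac{1}{4} \cdot 196\right)} = \frac{1}{16 + \left(- \frac{9}{4} + 49\right)} = \frac{1}{16 + \frac{187}{4}} = \frac{1}{\frac{251}{4}} = \frac{4}{251} \approx 0.015936$)
$F{\left(S,a \right)} = S - 7 a$
$- \frac{4855}{23428} - \frac{4164}{F{\left(J,-60 \right)}} = - \frac{4855}{23428} - \frac{4164}{\frac{4}{251} - -420} = \left(-4855\right) \frac{1}{23428} - \frac{4164}{\frac{4}{251} + 420} = - \frac{4855}{23428} - \frac{4164}{\frac{105424}{251}} = - \frac{4855}{23428} - \frac{261291}{26356} = - \frac{781185491}{77183546}$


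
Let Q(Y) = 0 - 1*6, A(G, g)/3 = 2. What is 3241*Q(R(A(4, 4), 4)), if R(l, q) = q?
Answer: -19446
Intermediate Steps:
A(G, g) = 6 (A(G, g) = 3*2 = 6)
Q(Y) = -6 (Q(Y) = 0 - 6 = -6)
3241*Q(R(A(4, 4), 4)) = 3241*(-6) = -19446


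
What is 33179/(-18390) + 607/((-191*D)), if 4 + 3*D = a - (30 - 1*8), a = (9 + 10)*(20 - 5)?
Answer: -1674820141/909734910 ≈ -1.8410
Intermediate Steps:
a = 285 (a = 19*15 = 285)
D = 259/3 (D = -4/3 + (285 - (30 - 1*8))/3 = -4/3 + (285 - (30 - 8))/3 = -4/3 + (285 - 1*22)/3 = -4/3 + (285 - 22)/3 = -4/3 + (⅓)*263 = -4/3 + 263/3 = 259/3 ≈ 86.333)
33179/(-18390) + 607/((-191*D)) = 33179/(-18390) + 607/((-191*259/3)) = 33179*(-1/18390) + 607/(-49469/3) = -33179/18390 + 607*(-3/49469) = -33179/18390 - 1821/49469 = -1674820141/909734910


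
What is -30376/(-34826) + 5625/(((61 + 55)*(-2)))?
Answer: -94424509/4039816 ≈ -23.373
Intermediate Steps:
-30376/(-34826) + 5625/(((61 + 55)*(-2))) = -30376*(-1/34826) + 5625/((116*(-2))) = 15188/17413 + 5625/(-232) = 15188/17413 + 5625*(-1/232) = 15188/17413 - 5625/232 = -94424509/4039816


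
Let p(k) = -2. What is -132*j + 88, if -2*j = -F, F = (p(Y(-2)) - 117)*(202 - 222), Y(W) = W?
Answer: -156992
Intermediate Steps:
F = 2380 (F = (-2 - 117)*(202 - 222) = -119*(-20) = 2380)
j = 1190 (j = -(-1)*2380/2 = -1/2*(-2380) = 1190)
-132*j + 88 = -132*1190 + 88 = -157080 + 88 = -156992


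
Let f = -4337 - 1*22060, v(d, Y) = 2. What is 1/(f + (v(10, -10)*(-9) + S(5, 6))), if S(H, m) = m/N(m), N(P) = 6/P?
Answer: -1/26409 ≈ -3.7866e-5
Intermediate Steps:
S(H, m) = m²/6 (S(H, m) = m/((6/m)) = m*(m/6) = m²/6)
f = -26397 (f = -4337 - 22060 = -26397)
1/(f + (v(10, -10)*(-9) + S(5, 6))) = 1/(-26397 + (2*(-9) + (⅙)*6²)) = 1/(-26397 + (-18 + (⅙)*36)) = 1/(-26397 + (-18 + 6)) = 1/(-26397 - 12) = 1/(-26409) = -1/26409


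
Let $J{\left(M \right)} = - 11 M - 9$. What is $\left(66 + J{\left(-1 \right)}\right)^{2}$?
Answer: $4624$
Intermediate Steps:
$J{\left(M \right)} = -9 - 11 M$
$\left(66 + J{\left(-1 \right)}\right)^{2} = \left(66 - -2\right)^{2} = \left(66 + \left(-9 + 11\right)\right)^{2} = \left(66 + 2\right)^{2} = 68^{2} = 4624$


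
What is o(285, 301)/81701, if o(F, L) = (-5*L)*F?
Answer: -428925/81701 ≈ -5.2499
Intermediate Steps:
o(F, L) = -5*F*L
o(285, 301)/81701 = -5*285*301/81701 = -428925*1/81701 = -428925/81701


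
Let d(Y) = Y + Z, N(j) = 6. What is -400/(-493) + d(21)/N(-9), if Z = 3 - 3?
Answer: 4251/986 ≈ 4.3114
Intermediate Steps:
Z = 0
d(Y) = Y (d(Y) = Y + 0 = Y)
-400/(-493) + d(21)/N(-9) = -400/(-493) + 21/6 = -400*(-1/493) + 21*(⅙) = 400/493 + 7/2 = 4251/986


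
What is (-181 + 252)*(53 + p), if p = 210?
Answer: 18673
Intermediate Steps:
(-181 + 252)*(53 + p) = (-181 + 252)*(53 + 210) = 71*263 = 18673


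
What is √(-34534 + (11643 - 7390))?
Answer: I*√30281 ≈ 174.01*I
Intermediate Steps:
√(-34534 + (11643 - 7390)) = √(-34534 + 4253) = √(-30281) = I*√30281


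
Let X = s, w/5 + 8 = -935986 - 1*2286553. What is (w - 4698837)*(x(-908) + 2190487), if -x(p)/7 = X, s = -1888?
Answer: -45862523651116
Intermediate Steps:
w = -16112735 (w = -40 + 5*(-935986 - 1*2286553) = -40 + 5*(-935986 - 2286553) = -40 + 5*(-3222539) = -40 - 16112695 = -16112735)
X = -1888
x(p) = 13216 (x(p) = -7*(-1888) = 13216)
(w - 4698837)*(x(-908) + 2190487) = (-16112735 - 4698837)*(13216 + 2190487) = -20811572*2203703 = -45862523651116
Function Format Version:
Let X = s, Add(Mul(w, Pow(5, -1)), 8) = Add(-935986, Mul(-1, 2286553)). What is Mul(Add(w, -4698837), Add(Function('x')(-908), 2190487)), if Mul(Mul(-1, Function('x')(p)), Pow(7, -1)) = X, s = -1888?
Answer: -45862523651116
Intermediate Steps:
w = -16112735 (w = Add(-40, Mul(5, Add(-935986, Mul(-1, 2286553)))) = Add(-40, Mul(5, Add(-935986, -2286553))) = Add(-40, Mul(5, -3222539)) = Add(-40, -16112695) = -16112735)
X = -1888
Function('x')(p) = 13216 (Function('x')(p) = Mul(-7, -1888) = 13216)
Mul(Add(w, -4698837), Add(Function('x')(-908), 2190487)) = Mul(Add(-16112735, -4698837), Add(13216, 2190487)) = Mul(-20811572, 2203703) = -45862523651116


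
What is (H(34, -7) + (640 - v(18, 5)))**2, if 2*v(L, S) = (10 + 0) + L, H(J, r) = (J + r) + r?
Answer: 417316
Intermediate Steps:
H(J, r) = J + 2*r
v(L, S) = 5 + L/2 (v(L, S) = ((10 + 0) + L)/2 = (10 + L)/2 = 5 + L/2)
(H(34, -7) + (640 - v(18, 5)))**2 = ((34 + 2*(-7)) + (640 - (5 + (1/2)*18)))**2 = ((34 - 14) + (640 - (5 + 9)))**2 = (20 + (640 - 1*14))**2 = (20 + (640 - 14))**2 = (20 + 626)**2 = 646**2 = 417316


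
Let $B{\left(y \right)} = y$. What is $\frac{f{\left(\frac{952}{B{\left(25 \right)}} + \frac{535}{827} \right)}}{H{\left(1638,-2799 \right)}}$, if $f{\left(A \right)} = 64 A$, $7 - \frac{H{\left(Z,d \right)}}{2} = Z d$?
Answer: $\frac{25621728}{94790099075} \approx 0.0002703$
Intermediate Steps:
$H{\left(Z,d \right)} = 14 - 2 Z d$
$\frac{f{\left(\frac{952}{B{\left(25 \right)}} + \frac{535}{827} \right)}}{H{\left(1638,-2799 \right)}} = \frac{64 \left(\frac{952}{25} + \frac{535}{827}\right)}{14 - 3276 \left(-2799\right)} = \frac{64 \left(952 \cdot \frac{1}{25} + 535 \cdot \frac{1}{827}\right)}{14 + 9169524} = \frac{64 \left(\frac{952}{25} + \frac{535}{827}\right)}{9169538} = 64 \cdot \frac{800679}{20675} \cdot \frac{1}{9169538} = \frac{51243456}{20675} \cdot \frac{1}{9169538} = \frac{25621728}{94790099075}$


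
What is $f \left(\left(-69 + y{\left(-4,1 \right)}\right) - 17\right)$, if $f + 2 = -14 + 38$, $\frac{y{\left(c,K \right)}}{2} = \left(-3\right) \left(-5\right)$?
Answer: $-1232$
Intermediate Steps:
$y{\left(c,K \right)} = 30$ ($y{\left(c,K \right)} = 2 \left(\left(-3\right) \left(-5\right)\right) = 2 \cdot 15 = 30$)
$f = 22$ ($f = -2 + \left(-14 + 38\right) = -2 + 24 = 22$)
$f \left(\left(-69 + y{\left(-4,1 \right)}\right) - 17\right) = 22 \left(\left(-69 + 30\right) - 17\right) = 22 \left(-39 - 17\right) = 22 \left(-56\right) = -1232$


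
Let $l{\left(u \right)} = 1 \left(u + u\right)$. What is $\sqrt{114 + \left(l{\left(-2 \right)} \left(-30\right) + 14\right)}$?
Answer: $2 \sqrt{62} \approx 15.748$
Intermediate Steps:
$l{\left(u \right)} = 2 u$ ($l{\left(u \right)} = 1 \cdot 2 u = 2 u$)
$\sqrt{114 + \left(l{\left(-2 \right)} \left(-30\right) + 14\right)} = \sqrt{114 + \left(2 \left(-2\right) \left(-30\right) + 14\right)} = \sqrt{114 + \left(\left(-4\right) \left(-30\right) + 14\right)} = \sqrt{114 + \left(120 + 14\right)} = \sqrt{114 + 134} = \sqrt{248} = 2 \sqrt{62}$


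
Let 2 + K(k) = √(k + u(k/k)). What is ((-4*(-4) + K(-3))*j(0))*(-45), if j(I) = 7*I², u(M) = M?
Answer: 0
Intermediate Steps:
K(k) = -2 + √(1 + k) (K(k) = -2 + √(k + k/k) = -2 + √(k + 1) = -2 + √(1 + k))
((-4*(-4) + K(-3))*j(0))*(-45) = ((-4*(-4) + (-2 + √(1 - 3)))*(7*0²))*(-45) = ((16 + (-2 + √(-2)))*(7*0))*(-45) = ((16 + (-2 + I*√2))*0)*(-45) = ((14 + I*√2)*0)*(-45) = 0*(-45) = 0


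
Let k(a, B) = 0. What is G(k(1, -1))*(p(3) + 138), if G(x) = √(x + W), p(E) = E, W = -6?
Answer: 141*I*√6 ≈ 345.38*I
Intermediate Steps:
G(x) = √(-6 + x) (G(x) = √(x - 6) = √(-6 + x))
G(k(1, -1))*(p(3) + 138) = √(-6 + 0)*(3 + 138) = √(-6)*141 = (I*√6)*141 = 141*I*√6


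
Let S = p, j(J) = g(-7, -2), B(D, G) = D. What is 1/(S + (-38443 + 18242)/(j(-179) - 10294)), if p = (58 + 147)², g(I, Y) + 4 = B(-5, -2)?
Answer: 10303/433003776 ≈ 2.3794e-5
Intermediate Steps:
g(I, Y) = -9 (g(I, Y) = -4 - 5 = -9)
j(J) = -9
p = 42025 (p = 205² = 42025)
S = 42025
1/(S + (-38443 + 18242)/(j(-179) - 10294)) = 1/(42025 + (-38443 + 18242)/(-9 - 10294)) = 1/(42025 - 20201/(-10303)) = 1/(42025 - 20201*(-1/10303)) = 1/(42025 + 20201/10303) = 1/(433003776/10303) = 10303/433003776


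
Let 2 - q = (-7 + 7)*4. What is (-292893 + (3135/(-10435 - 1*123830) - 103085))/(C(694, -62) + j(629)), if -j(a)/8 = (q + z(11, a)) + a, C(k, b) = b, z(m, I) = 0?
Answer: 3544399287/45739610 ≈ 77.491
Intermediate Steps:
q = 2 (q = 2 - (-7 + 7)*4 = 2 - 0*4 = 2 - 1*0 = 2 + 0 = 2)
j(a) = -16 - 8*a (j(a) = -8*((2 + 0) + a) = -8*(2 + a) = -16 - 8*a)
(-292893 + (3135/(-10435 - 1*123830) - 103085))/(C(694, -62) + j(629)) = (-292893 + (3135/(-10435 - 1*123830) - 103085))/(-62 + (-16 - 8*629)) = (-292893 + (3135/(-10435 - 123830) - 103085))/(-62 + (-16 - 5032)) = (-292893 + (3135/(-134265) - 103085))/(-62 - 5048) = (-292893 + (3135*(-1/134265) - 103085))/(-5110) = (-292893 + (-209/8951 - 103085))*(-1/5110) = (-292893 - 922714044/8951)*(-1/5110) = -3544399287/8951*(-1/5110) = 3544399287/45739610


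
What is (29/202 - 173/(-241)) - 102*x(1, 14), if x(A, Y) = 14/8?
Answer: -4323901/24341 ≈ -177.64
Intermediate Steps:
x(A, Y) = 7/4 (x(A, Y) = 14*(1/8) = 7/4)
(29/202 - 173/(-241)) - 102*x(1, 14) = (29/202 - 173/(-241)) - 102*7/4 = (29*(1/202) - 173*(-1/241)) - 357/2 = (29/202 + 173/241) - 357/2 = 41935/48682 - 357/2 = -4323901/24341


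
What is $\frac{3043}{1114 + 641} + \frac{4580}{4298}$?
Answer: $\frac{10558357}{3771495} \approx 2.7995$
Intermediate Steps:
$\frac{3043}{1114 + 641} + \frac{4580}{4298} = \frac{3043}{1755} + 4580 \cdot \frac{1}{4298} = 3043 \cdot \frac{1}{1755} + \frac{2290}{2149} = \frac{3043}{1755} + \frac{2290}{2149} = \frac{10558357}{3771495}$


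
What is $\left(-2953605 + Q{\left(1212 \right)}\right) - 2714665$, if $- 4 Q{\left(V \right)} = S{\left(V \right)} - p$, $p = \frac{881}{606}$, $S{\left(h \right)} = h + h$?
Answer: $- \frac{13741354543}{2424} \approx -5.6689 \cdot 10^{6}$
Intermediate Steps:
$S{\left(h \right)} = 2 h$
$p = \frac{881}{606}$ ($p = 881 \cdot \frac{1}{606} = \frac{881}{606} \approx 1.4538$)
$Q{\left(V \right)} = \frac{881}{2424} - \frac{V}{2}$ ($Q{\left(V \right)} = - \frac{2 V - \frac{881}{606}}{4} = - \frac{- \frac{881}{606} + 2 V}{4} = \frac{881}{2424} - \frac{V}{2}$)
$\left(-2953605 + Q{\left(1212 \right)}\right) - 2714665 = \left(-2953605 + \left(\frac{881}{2424} - 606\right)\right) - 2714665 = \left(-2953605 - \frac{1468063}{2424}\right) - 2714665 = - \frac{7161006583}{2424} - 2714665 = - \frac{13741354543}{2424}$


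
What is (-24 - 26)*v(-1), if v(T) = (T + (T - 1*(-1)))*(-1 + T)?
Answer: -100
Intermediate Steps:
v(T) = (1 + 2*T)*(-1 + T) (v(T) = (T + (T + 1))*(-1 + T) = (T + (1 + T))*(-1 + T) = (1 + 2*T)*(-1 + T))
(-24 - 26)*v(-1) = (-24 - 26)*(-1 - 1*(-1) + 2*(-1)²) = -50*(-1 + 1 + 2*1) = -50*(-1 + 1 + 2) = -50*2 = -100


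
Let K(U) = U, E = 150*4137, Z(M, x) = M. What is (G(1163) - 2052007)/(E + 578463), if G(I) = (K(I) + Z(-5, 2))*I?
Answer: -705253/1199013 ≈ -0.58819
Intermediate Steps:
E = 620550
G(I) = I*(-5 + I) (G(I) = (I - 5)*I = (-5 + I)*I = I*(-5 + I))
(G(1163) - 2052007)/(E + 578463) = (1163*(-5 + 1163) - 2052007)/(620550 + 578463) = (1163*1158 - 2052007)/1199013 = (1346754 - 2052007)*(1/1199013) = -705253*1/1199013 = -705253/1199013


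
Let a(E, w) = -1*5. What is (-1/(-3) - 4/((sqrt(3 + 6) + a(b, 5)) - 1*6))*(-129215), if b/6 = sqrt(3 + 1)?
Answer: -646075/6 ≈ -1.0768e+5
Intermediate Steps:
b = 12 (b = 6*sqrt(3 + 1) = 6*sqrt(4) = 6*2 = 12)
a(E, w) = -5
(-1/(-3) - 4/((sqrt(3 + 6) + a(b, 5)) - 1*6))*(-129215) = (-1/(-3) - 4/((sqrt(3 + 6) - 5) - 1*6))*(-129215) = (-1*(-1/3) - 4/((sqrt(9) - 5) - 6))*(-129215) = (1/3 - 4/((3 - 5) - 6))*(-129215) = (1/3 - 4/(-2 - 6))*(-129215) = (1/3 - 4/(-8))*(-129215) = (1/3 - 4*(-1/8))*(-129215) = (1/3 + 1/2)*(-129215) = (5/6)*(-129215) = -646075/6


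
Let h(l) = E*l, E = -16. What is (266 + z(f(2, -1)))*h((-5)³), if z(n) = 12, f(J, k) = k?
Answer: 556000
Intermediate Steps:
h(l) = -16*l
(266 + z(f(2, -1)))*h((-5)³) = (266 + 12)*(-16*(-5)³) = 278*(-16*(-125)) = 278*2000 = 556000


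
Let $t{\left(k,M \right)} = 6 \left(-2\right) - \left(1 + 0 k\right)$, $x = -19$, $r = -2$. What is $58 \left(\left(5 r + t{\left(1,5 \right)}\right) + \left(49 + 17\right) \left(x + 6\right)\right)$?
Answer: $-51098$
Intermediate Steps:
$t{\left(k,M \right)} = -13$ ($t{\left(k,M \right)} = -12 + \left(0 - 1\right) = -12 - 1 = -13$)
$58 \left(\left(5 r + t{\left(1,5 \right)}\right) + \left(49 + 17\right) \left(x + 6\right)\right) = 58 \left(\left(5 \left(-2\right) - 13\right) + \left(49 + 17\right) \left(-19 + 6\right)\right) = 58 \left(\left(-10 - 13\right) + 66 \left(-13\right)\right) = 58 \left(-23 - 858\right) = 58 \left(-881\right) = -51098$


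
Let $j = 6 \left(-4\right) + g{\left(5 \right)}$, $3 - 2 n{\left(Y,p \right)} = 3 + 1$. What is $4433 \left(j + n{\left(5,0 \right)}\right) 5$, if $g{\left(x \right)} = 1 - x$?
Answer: $- \frac{1263405}{2} \approx -6.317 \cdot 10^{5}$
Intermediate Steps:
$n{\left(Y,p \right)} = - \frac{1}{2}$ ($n{\left(Y,p \right)} = \frac{3}{2} - \frac{3 + 1}{2} = \frac{3}{2} - 2 = - \frac{1}{2}$)
$j = -28$ ($j = 6 \left(-4\right) + \left(1 - 5\right) = -24 + \left(1 - 5\right) = -24 - 4 = -28$)
$4433 \left(j + n{\left(5,0 \right)}\right) 5 = 4433 \left(-28 - \frac{1}{2}\right) 5 = 4433 \left(\left(- \frac{57}{2}\right) 5\right) = 4433 \left(- \frac{285}{2}\right) = - \frac{1263405}{2}$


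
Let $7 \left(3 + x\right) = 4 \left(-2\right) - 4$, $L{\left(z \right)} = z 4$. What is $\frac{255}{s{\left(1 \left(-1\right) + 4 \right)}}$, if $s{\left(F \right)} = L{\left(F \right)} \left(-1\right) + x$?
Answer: $- \frac{595}{39} \approx -15.256$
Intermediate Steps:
$L{\left(z \right)} = 4 z$
$x = - \frac{33}{7}$ ($x = -3 + \frac{4 \left(-2\right) - 4}{7} = -3 + \frac{-8 - 4}{7} = -3 + \frac{1}{7} \left(-12\right) = -3 - \frac{12}{7} = - \frac{33}{7} \approx -4.7143$)
$s{\left(F \right)} = - \frac{33}{7} - 4 F$ ($s{\left(F \right)} = 4 F \left(-1\right) - \frac{33}{7} = - 4 F - \frac{33}{7} = - \frac{33}{7} - 4 F$)
$\frac{255}{s{\left(1 \left(-1\right) + 4 \right)}} = \frac{255}{- \frac{33}{7} - 4 \left(1 \left(-1\right) + 4\right)} = \frac{255}{- \frac{33}{7} - 4 \left(-1 + 4\right)} = \frac{255}{- \frac{33}{7} - 12} = \frac{255}{- \frac{117}{7}} = 255 \left(- \frac{7}{117}\right) = - \frac{595}{39}$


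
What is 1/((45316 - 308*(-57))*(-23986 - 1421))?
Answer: -1/1597388904 ≈ -6.2602e-10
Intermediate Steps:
1/((45316 - 308*(-57))*(-23986 - 1421)) = 1/((45316 + 17556)*(-25407)) = 1/(62872*(-25407)) = 1/(-1597388904) = -1/1597388904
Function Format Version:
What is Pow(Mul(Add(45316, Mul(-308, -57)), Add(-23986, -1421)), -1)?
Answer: Rational(-1, 1597388904) ≈ -6.2602e-10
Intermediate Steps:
Pow(Mul(Add(45316, Mul(-308, -57)), Add(-23986, -1421)), -1) = Pow(Mul(Add(45316, 17556), -25407), -1) = Pow(Mul(62872, -25407), -1) = Pow(-1597388904, -1) = Rational(-1, 1597388904)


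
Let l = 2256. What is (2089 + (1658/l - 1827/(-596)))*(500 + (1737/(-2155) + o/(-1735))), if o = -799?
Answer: 4380749865000353/4189390684 ≈ 1.0457e+6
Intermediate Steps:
(2089 + (1658/l - 1827/(-596)))*(500 + (1737/(-2155) + o/(-1735))) = (2089 + (1658/2256 - 1827/(-596)))*(500 + (1737/(-2155) - 799/(-1735))) = (2089 + (1658*(1/2256) - 1827*(-1/596)))*(500 + (1737*(-1/2155) - 799*(-1/1735))) = (2089 + (829/1128 + 1827/596))*(500 + (-1737/2155 + 799/1735)) = (2089 + 638735/168072)*(500 - 51674/149557) = (351741143/168072)*(74726826/149557) = 4380749865000353/4189390684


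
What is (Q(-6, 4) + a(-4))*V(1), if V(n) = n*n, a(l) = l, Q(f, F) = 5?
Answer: 1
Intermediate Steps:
V(n) = n²
(Q(-6, 4) + a(-4))*V(1) = (5 - 4)*1² = 1*1 = 1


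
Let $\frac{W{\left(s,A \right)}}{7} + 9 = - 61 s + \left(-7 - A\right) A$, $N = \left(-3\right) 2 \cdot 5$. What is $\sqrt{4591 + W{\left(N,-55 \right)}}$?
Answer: $i \sqrt{1142} \approx 33.794 i$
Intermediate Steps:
$N = -30$ ($N = \left(-6\right) 5 = -30$)
$W{\left(s,A \right)} = -63 - 427 s + 7 A \left(-7 - A\right)$ ($W{\left(s,A \right)} = -63 + 7 \left(- 61 s + \left(-7 - A\right) A\right) = -63 + 7 \left(- 61 s + A \left(-7 - A\right)\right) = -63 + \left(- 427 s + 7 A \left(-7 - A\right)\right) = -63 - 427 s + 7 A \left(-7 - A\right)$)
$\sqrt{4591 + W{\left(N,-55 \right)}} = \sqrt{4591 - \left(-15442 + 21175\right)} = \sqrt{4591 + \left(-63 + 12810 + 2695 - 21175\right)} = \sqrt{4591 - 5733} = \sqrt{-1142} = i \sqrt{1142}$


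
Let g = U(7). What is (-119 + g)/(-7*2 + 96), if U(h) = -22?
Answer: -141/82 ≈ -1.7195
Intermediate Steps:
g = -22
(-119 + g)/(-7*2 + 96) = (-119 - 22)/(-7*2 + 96) = -141/(-14 + 96) = -141/82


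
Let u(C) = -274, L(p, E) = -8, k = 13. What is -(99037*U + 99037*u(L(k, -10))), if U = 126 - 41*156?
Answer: 648098128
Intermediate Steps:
U = -6270 (U = 126 - 6396 = -6270)
-(99037*U + 99037*u(L(k, -10))) = -99037/(1/(-274 - 6270)) = -99037/(1/(-6544)) = -99037/(-1/6544) = -99037*(-6544) = 648098128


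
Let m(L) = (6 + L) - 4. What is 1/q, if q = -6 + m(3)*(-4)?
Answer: -1/26 ≈ -0.038462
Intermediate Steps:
m(L) = 2 + L
q = -26 (q = -6 + (2 + 3)*(-4) = -6 + 5*(-4) = -6 - 20 = -26)
1/q = 1/(-26) = -1/26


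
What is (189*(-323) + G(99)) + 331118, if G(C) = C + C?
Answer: 270269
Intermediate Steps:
G(C) = 2*C
(189*(-323) + G(99)) + 331118 = (189*(-323) + 2*99) + 331118 = (-61047 + 198) + 331118 = -60849 + 331118 = 270269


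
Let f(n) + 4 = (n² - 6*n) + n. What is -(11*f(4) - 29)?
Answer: 117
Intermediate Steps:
f(n) = -4 + n² - 5*n (f(n) = -4 + ((n² - 6*n) + n) = -4 + (n² - 5*n) = -4 + n² - 5*n)
-(11*f(4) - 29) = -(11*(-4 + 4² - 5*4) - 29) = -(11*(-4 + 16 - 20) - 29) = -(11*(-8) - 29) = -(-88 - 29) = -1*(-117) = 117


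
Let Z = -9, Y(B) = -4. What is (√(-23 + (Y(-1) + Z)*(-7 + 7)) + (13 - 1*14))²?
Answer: (1 - I*√23)² ≈ -22.0 - 9.5917*I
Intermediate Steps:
(√(-23 + (Y(-1) + Z)*(-7 + 7)) + (13 - 1*14))² = (√(-23 + (-4 - 9)*(-7 + 7)) + (13 - 1*14))² = (√(-23 - 13*0) + (13 - 14))² = (√(-23 + 0) - 1)² = (√(-23) - 1)² = (I*√23 - 1)² = (-1 + I*√23)²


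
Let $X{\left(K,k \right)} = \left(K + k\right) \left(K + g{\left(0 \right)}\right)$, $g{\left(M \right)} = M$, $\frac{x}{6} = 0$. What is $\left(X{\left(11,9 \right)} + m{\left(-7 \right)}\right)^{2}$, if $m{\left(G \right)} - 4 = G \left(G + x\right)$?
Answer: $74529$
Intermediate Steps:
$x = 0$ ($x = 6 \cdot 0 = 0$)
$X{\left(K,k \right)} = K \left(K + k\right)$ ($X{\left(K,k \right)} = \left(K + k\right) \left(K + 0\right) = \left(K + k\right) K = K \left(K + k\right)$)
$m{\left(G \right)} = 4 + G^{2}$ ($m{\left(G \right)} = 4 + G \left(G + 0\right) = 4 + G G = 4 + G^{2}$)
$\left(X{\left(11,9 \right)} + m{\left(-7 \right)}\right)^{2} = \left(11 \left(11 + 9\right) + \left(4 + \left(-7\right)^{2}\right)\right)^{2} = \left(11 \cdot 20 + \left(4 + 49\right)\right)^{2} = \left(220 + 53\right)^{2} = 273^{2} = 74529$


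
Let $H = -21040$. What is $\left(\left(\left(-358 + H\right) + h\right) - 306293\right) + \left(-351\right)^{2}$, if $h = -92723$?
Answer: $-297213$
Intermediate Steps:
$\left(\left(\left(-358 + H\right) + h\right) - 306293\right) + \left(-351\right)^{2} = \left(\left(\left(-358 - 21040\right) - 92723\right) - 306293\right) + \left(-351\right)^{2} = \left(\left(-21398 - 92723\right) - 306293\right) + 123201 = \left(-114121 - 306293\right) + 123201 = -420414 + 123201 = -297213$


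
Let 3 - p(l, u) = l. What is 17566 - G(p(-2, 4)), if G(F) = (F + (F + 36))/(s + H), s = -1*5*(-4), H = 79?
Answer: 1738988/99 ≈ 17566.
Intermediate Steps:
p(l, u) = 3 - l
s = 20 (s = -5*(-4) = 20)
G(F) = 4/11 + 2*F/99 (G(F) = (F + (F + 36))/(20 + 79) = (F + (36 + F))/99 = (36 + 2*F)*(1/99) = 4/11 + 2*F/99)
17566 - G(p(-2, 4)) = 17566 - (4/11 + 2*(3 - 1*(-2))/99) = 17566 - (4/11 + 2*(3 + 2)/99) = 17566 - (4/11 + (2/99)*5) = 17566 - (4/11 + 10/99) = 17566 - 1*46/99 = 17566 - 46/99 = 1738988/99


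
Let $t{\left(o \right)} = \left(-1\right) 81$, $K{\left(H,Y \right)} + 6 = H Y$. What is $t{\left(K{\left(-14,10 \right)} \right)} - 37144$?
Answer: $-37225$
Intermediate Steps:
$K{\left(H,Y \right)} = -6 + H Y$
$t{\left(o \right)} = -81$
$t{\left(K{\left(-14,10 \right)} \right)} - 37144 = -81 - 37144 = -37225$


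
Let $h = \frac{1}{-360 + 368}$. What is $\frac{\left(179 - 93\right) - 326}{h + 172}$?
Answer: $- \frac{640}{459} \approx -1.3943$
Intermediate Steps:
$h = \frac{1}{8} \approx 0.125$
$\frac{\left(179 - 93\right) - 326}{h + 172} = \frac{\left(179 - 93\right) - 326}{\frac{1}{8} + 172} = \frac{86 - 326}{\frac{1377}{8}} = \left(-240\right) \frac{8}{1377} = - \frac{640}{459}$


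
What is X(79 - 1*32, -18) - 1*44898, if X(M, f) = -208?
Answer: -45106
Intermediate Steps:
X(79 - 1*32, -18) - 1*44898 = -208 - 1*44898 = -208 - 44898 = -45106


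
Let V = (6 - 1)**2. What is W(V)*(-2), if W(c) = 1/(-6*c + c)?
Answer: 2/125 ≈ 0.016000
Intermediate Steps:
V = 25 (V = 5**2 = 25)
W(c) = -1/(5*c) (W(c) = 1/(-5*c) = -1/(5*c))
W(V)*(-2) = -1/5/25*(-2) = -1/5*1/25*(-2) = -1/125*(-2) = 2/125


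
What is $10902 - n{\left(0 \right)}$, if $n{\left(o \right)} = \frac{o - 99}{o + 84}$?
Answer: $\frac{305289}{28} \approx 10903.0$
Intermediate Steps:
$n{\left(o \right)} = \frac{-99 + o}{84 + o}$
$10902 - n{\left(0 \right)} = 10902 - \frac{-99 + 0}{84 + 0} = 10902 - \frac{1}{84} \left(-99\right) = 10902 - - \frac{33}{28} = 10902 + \frac{33}{28} = \frac{305289}{28}$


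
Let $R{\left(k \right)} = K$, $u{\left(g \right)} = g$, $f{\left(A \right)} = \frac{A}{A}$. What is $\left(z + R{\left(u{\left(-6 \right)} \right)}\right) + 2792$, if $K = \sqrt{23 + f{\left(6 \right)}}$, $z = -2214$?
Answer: $578 + 2 \sqrt{6} \approx 582.9$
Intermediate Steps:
$f{\left(A \right)} = 1$
$K = 2 \sqrt{6}$ ($K = \sqrt{23 + 1} = \sqrt{24} = 2 \sqrt{6} \approx 4.899$)
$R{\left(k \right)} = 2 \sqrt{6}$
$\left(z + R{\left(u{\left(-6 \right)} \right)}\right) + 2792 = \left(-2214 + 2 \sqrt{6}\right) + 2792 = 578 + 2 \sqrt{6}$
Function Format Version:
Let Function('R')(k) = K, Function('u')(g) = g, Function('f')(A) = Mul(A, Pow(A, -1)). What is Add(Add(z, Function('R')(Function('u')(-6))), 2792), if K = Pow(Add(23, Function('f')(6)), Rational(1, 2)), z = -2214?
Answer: Add(578, Mul(2, Pow(6, Rational(1, 2)))) ≈ 582.90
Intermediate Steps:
Function('f')(A) = 1
K = Mul(2, Pow(6, Rational(1, 2))) (K = Pow(Add(23, 1), Rational(1, 2)) = Pow(24, Rational(1, 2)) = Mul(2, Pow(6, Rational(1, 2))) ≈ 4.8990)
Function('R')(k) = Mul(2, Pow(6, Rational(1, 2)))
Add(Add(z, Function('R')(Function('u')(-6))), 2792) = Add(Add(-2214, Mul(2, Pow(6, Rational(1, 2)))), 2792) = Add(578, Mul(2, Pow(6, Rational(1, 2))))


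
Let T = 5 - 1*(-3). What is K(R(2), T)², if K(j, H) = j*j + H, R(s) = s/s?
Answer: 81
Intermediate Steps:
T = 8 (T = 5 + 3 = 8)
R(s) = 1
K(j, H) = H + j² (K(j, H) = j² + H = H + j²)
K(R(2), T)² = (8 + 1²)² = (8 + 1)² = 9² = 81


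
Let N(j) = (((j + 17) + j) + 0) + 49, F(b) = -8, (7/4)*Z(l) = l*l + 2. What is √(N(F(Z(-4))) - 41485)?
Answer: I*√41435 ≈ 203.56*I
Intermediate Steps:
Z(l) = 8/7 + 4*l²/7 (Z(l) = 4*(l*l + 2)/7 = 4*(l² + 2)/7 = 4*(2 + l²)/7 = 8/7 + 4*l²/7)
N(j) = 66 + 2*j (N(j) = (((17 + j) + j) + 0) + 49 = ((17 + 2*j) + 0) + 49 = (17 + 2*j) + 49 = 66 + 2*j)
√(N(F(Z(-4))) - 41485) = √((66 + 2*(-8)) - 41485) = √((66 - 16) - 41485) = √(50 - 41485) = √(-41435) = I*√41435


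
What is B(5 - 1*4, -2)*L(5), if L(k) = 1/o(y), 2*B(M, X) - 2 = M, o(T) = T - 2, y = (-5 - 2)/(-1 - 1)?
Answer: 1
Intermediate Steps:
y = 7/2 (y = -7/(-2) = -7*(-1/2) = 7/2 ≈ 3.5000)
o(T) = -2 + T
B(M, X) = 1 + M/2
L(k) = 2/3 (L(k) = 1/(-2 + 7/2) = 1/(3/2) = 2/3)
B(5 - 1*4, -2)*L(5) = (1 + (5 - 1*4)/2)*(2/3) = (1 + (5 - 4)/2)*(2/3) = (1 + (1/2)*1)*(2/3) = (1 + 1/2)*(2/3) = (3/2)*(2/3) = 1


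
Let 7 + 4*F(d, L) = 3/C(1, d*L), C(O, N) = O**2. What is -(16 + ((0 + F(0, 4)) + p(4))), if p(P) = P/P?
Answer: -16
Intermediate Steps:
p(P) = 1
F(d, L) = -1 (F(d, L) = -7/4 + (3/(1**2))/4 = -7/4 + (3/1)/4 = -7/4 + (3*1)/4 = -7/4 + (1/4)*3 = -7/4 + 3/4 = -1)
-(16 + ((0 + F(0, 4)) + p(4))) = -(16 + ((0 - 1) + 1)) = -(16 + (-1 + 1)) = -(16 + 0) = -1*16 = -16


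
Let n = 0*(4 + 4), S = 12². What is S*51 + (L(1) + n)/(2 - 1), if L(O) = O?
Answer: 7345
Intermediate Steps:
S = 144
n = 0 (n = 0*8 = 0)
S*51 + (L(1) + n)/(2 - 1) = 144*51 + (1 + 0)/(2 - 1) = 7344 + 1/1 = 7344 + 1*1 = 7344 + 1 = 7345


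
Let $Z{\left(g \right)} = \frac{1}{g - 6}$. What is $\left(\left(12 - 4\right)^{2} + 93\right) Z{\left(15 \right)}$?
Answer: $\frac{157}{9} \approx 17.444$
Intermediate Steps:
$Z{\left(g \right)} = \frac{1}{-6 + g}$
$\left(\left(12 - 4\right)^{2} + 93\right) Z{\left(15 \right)} = \frac{\left(12 - 4\right)^{2} + 93}{-6 + 15} = \frac{\left(12 - 4\right)^{2} + 93}{9} = \left(\left(12 + \left(-4 + 0\right)\right)^{2} + 93\right) \frac{1}{9} = \left(\left(12 - 4\right)^{2} + 93\right) \frac{1}{9} = \left(8^{2} + 93\right) \frac{1}{9} = \left(64 + 93\right) \frac{1}{9} = 157 \cdot \frac{1}{9} = \frac{157}{9}$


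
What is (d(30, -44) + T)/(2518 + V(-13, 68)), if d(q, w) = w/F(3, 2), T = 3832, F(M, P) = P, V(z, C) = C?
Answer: 635/431 ≈ 1.4733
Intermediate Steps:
d(q, w) = w/2
(d(30, -44) + T)/(2518 + V(-13, 68)) = ((½)*(-44) + 3832)/(2518 + 68) = (-22 + 3832)/2586 = 3810*(1/2586) = 635/431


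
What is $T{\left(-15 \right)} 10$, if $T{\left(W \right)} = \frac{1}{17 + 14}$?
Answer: $\frac{10}{31} \approx 0.32258$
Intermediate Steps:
$T{\left(W \right)} = \frac{1}{31}$
$T{\left(-15 \right)} 10 = \frac{1}{31} \cdot 10 = \frac{10}{31}$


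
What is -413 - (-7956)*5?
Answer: 39367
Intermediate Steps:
-413 - (-7956)*5 = -413 - 442*(-90) = -413 + 39780 = 39367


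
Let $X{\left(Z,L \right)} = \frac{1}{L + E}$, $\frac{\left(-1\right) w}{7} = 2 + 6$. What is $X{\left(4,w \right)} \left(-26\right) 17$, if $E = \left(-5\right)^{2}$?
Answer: $\frac{442}{31} \approx 14.258$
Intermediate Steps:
$E = 25$
$w = -56$ ($w = - 7 \left(2 + 6\right) = \left(-7\right) 8 = -56$)
$X{\left(Z,L \right)} = \frac{1}{25 + L}$ ($X{\left(Z,L \right)} = \frac{1}{L + 25} = \frac{1}{25 + L}$)
$X{\left(4,w \right)} \left(-26\right) 17 = \frac{1}{25 - 56} \left(-26\right) 17 = \frac{1}{-31} \left(-26\right) 17 = \left(- \frac{1}{31}\right) \left(-26\right) 17 = \frac{26}{31} \cdot 17 = \frac{442}{31}$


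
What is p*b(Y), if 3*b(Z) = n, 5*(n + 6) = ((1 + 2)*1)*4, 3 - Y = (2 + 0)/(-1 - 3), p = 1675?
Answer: -2010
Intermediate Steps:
Y = 7/2 (Y = 3 - (2 + 0)/(-1 - 3) = 3 - 2/(-4) = 3 - 2*(-1)/4 = 3 - 1*(-½) = 3 + ½ = 7/2 ≈ 3.5000)
n = -18/5 (n = -6 + (((1 + 2)*1)*4)/5 = -6 + ((3*1)*4)/5 = -6 + (3*4)/5 = -6 + (⅕)*12 = -6 + 12/5 = -18/5 ≈ -3.6000)
b(Z) = -6/5 (b(Z) = (⅓)*(-18/5) = -6/5)
p*b(Y) = 1675*(-6/5) = -2010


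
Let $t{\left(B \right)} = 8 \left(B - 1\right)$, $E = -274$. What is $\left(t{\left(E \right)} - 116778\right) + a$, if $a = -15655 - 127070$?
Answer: $-261703$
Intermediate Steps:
$t{\left(B \right)} = -8 + 8 B$ ($t{\left(B \right)} = 8 \left(-1 + B\right) = -8 + 8 B$)
$a = -142725$
$\left(t{\left(E \right)} - 116778\right) + a = \left(\left(-8 + 8 \left(-274\right)\right) - 116778\right) - 142725 = \left(\left(-8 - 2192\right) - 116778\right) - 142725 = \left(-2200 - 116778\right) - 142725 = -118978 - 142725 = -261703$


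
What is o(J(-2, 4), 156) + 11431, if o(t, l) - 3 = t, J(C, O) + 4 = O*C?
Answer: 11422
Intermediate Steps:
J(C, O) = -4 + C*O (J(C, O) = -4 + O*C = -4 + C*O)
o(t, l) = 3 + t
o(J(-2, 4), 156) + 11431 = (3 + (-4 - 2*4)) + 11431 = (3 + (-4 - 8)) + 11431 = (3 - 12) + 11431 = -9 + 11431 = 11422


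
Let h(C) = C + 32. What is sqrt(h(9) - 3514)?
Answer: I*sqrt(3473) ≈ 58.932*I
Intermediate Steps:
h(C) = 32 + C
sqrt(h(9) - 3514) = sqrt((32 + 9) - 3514) = sqrt(41 - 3514) = sqrt(-3473) = I*sqrt(3473)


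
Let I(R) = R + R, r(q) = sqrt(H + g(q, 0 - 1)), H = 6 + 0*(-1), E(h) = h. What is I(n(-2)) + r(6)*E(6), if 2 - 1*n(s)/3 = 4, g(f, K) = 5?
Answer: -12 + 6*sqrt(11) ≈ 7.8997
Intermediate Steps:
H = 6 (H = 6 + 0 = 6)
n(s) = -6 (n(s) = 6 - 3*4 = 6 - 12 = -6)
r(q) = sqrt(11) (r(q) = sqrt(6 + 5) = sqrt(11))
I(R) = 2*R
I(n(-2)) + r(6)*E(6) = 2*(-6) + sqrt(11)*6 = -12 + 6*sqrt(11)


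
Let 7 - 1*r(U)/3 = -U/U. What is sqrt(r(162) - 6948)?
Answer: 2*I*sqrt(1731) ≈ 83.211*I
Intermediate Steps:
r(U) = 24 (r(U) = 21 - (-3)*U/U = 21 - (-3) = 21 - 3*(-1) = 21 + 3 = 24)
sqrt(r(162) - 6948) = sqrt(24 - 6948) = sqrt(-6924) = 2*I*sqrt(1731)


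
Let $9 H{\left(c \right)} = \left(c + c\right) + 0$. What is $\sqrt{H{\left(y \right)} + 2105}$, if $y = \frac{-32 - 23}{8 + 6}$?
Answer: $\frac{4 \sqrt{57995}}{21} \approx 45.871$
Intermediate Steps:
$y = - \frac{55}{14} \approx -3.9286$
$H{\left(c \right)} = \frac{2 c}{9}$ ($H{\left(c \right)} = \frac{\left(c + c\right) + 0}{9} = \frac{2 c + 0}{9} = \frac{2 c}{9}$)
$\sqrt{H{\left(y \right)} + 2105} = \sqrt{\frac{2}{9} \left(- \frac{55}{14}\right) + 2105} = \sqrt{- \frac{55}{63} + 2105} = \sqrt{\frac{132560}{63}} = \frac{4 \sqrt{57995}}{21}$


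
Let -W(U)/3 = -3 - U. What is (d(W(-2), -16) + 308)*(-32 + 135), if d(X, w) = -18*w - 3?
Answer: 61079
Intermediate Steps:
W(U) = 9 + 3*U (W(U) = -3*(-3 - U) = 9 + 3*U)
d(X, w) = -3 - 18*w
(d(W(-2), -16) + 308)*(-32 + 135) = ((-3 - 18*(-16)) + 308)*(-32 + 135) = ((-3 + 288) + 308)*103 = (285 + 308)*103 = 593*103 = 61079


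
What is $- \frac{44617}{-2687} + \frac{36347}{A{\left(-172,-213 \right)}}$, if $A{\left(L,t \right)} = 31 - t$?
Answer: $\frac{108550937}{655628} \approx 165.57$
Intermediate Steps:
$- \frac{44617}{-2687} + \frac{36347}{A{\left(-172,-213 \right)}} = - \frac{44617}{-2687} + \frac{36347}{31 - -213} = \left(-44617\right) \left(- \frac{1}{2687}\right) + \frac{36347}{31 + 213} = \frac{44617}{2687} + \frac{36347}{244} = \frac{108550937}{655628}$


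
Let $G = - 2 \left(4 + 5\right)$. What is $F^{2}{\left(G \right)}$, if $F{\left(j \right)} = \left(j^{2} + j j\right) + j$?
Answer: $396900$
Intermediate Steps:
$G = -18$ ($G = \left(-2\right) 9 = -18$)
$F{\left(j \right)} = j + 2 j^{2}$ ($F{\left(j \right)} = \left(j^{2} + j^{2}\right) + j = 2 j^{2} + j = j + 2 j^{2}$)
$F^{2}{\left(G \right)} = \left(- 18 \left(1 + 2 \left(-18\right)\right)\right)^{2} = \left(- 18 \left(1 - 36\right)\right)^{2} = \left(\left(-18\right) \left(-35\right)\right)^{2} = 630^{2} = 396900$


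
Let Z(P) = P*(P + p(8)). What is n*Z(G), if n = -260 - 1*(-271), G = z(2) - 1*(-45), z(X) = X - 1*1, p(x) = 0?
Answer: 23276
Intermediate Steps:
z(X) = -1 + X (z(X) = X - 1 = -1 + X)
G = 46 (G = (-1 + 2) - 1*(-45) = 1 + 45 = 46)
Z(P) = P² (Z(P) = P*(P + 0) = P*P = P²)
n = 11 (n = -260 + 271 = 11)
n*Z(G) = 11*46² = 11*2116 = 23276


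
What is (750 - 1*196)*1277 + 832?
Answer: 708290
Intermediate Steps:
(750 - 1*196)*1277 + 832 = (750 - 196)*1277 + 832 = 554*1277 + 832 = 707458 + 832 = 708290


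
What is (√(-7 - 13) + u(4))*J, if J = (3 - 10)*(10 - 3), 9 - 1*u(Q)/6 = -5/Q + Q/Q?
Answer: -5439/2 - 98*I*√5 ≈ -2719.5 - 219.13*I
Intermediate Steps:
u(Q) = 48 + 30/Q (u(Q) = 54 - 6*(-5/Q + Q/Q) = 54 - 6*(-5/Q + 1) = 54 - 6*(1 - 5/Q) = 54 + (-6 + 30/Q) = 48 + 30/Q)
J = -49 (J = -7*7 = -49)
(√(-7 - 13) + u(4))*J = (√(-7 - 13) + (48 + 30/4))*(-49) = (√(-20) + (48 + 30*(¼)))*(-49) = (2*I*√5 + (48 + 15/2))*(-49) = (2*I*√5 + 111/2)*(-49) = (111/2 + 2*I*√5)*(-49) = -5439/2 - 98*I*√5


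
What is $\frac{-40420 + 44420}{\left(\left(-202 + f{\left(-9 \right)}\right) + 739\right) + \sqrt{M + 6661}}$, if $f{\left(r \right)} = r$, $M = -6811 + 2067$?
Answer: $\frac{704000}{92289} - \frac{4000 \sqrt{213}}{92289} \approx 6.9957$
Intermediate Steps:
$M = -4744$
$\frac{-40420 + 44420}{\left(\left(-202 + f{\left(-9 \right)}\right) + 739\right) + \sqrt{M + 6661}} = \frac{-40420 + 44420}{\left(\left(-202 - 9\right) + 739\right) + \sqrt{-4744 + 6661}} = \frac{4000}{\left(-211 + 739\right) + \sqrt{1917}} = \frac{4000}{528 + 3 \sqrt{213}}$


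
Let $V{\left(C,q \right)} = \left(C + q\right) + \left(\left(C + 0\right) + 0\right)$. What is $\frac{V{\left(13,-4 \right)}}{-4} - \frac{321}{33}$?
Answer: $- \frac{335}{22} \approx -15.227$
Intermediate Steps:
$V{\left(C,q \right)} = q + 2 C$ ($V{\left(C,q \right)} = \left(C + q\right) + \left(C + 0\right) = \left(C + q\right) + C = q + 2 C$)
$\frac{V{\left(13,-4 \right)}}{-4} - \frac{321}{33} = \frac{-4 + 2 \cdot 13}{-4} - \frac{321}{33} = \left(-4 + 26\right) \left(- \frac{1}{4}\right) - \frac{107}{11} = 22 \left(- \frac{1}{4}\right) - \frac{107}{11} = - \frac{11}{2} - \frac{107}{11} = - \frac{335}{22}$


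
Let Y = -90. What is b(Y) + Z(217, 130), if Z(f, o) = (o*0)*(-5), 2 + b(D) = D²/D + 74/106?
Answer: -4839/53 ≈ -91.302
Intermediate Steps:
b(D) = -69/53 + D (b(D) = -2 + (D²/D + 74/106) = -2 + (D + 74*(1/106)) = -2 + (D + 37/53) = -2 + (37/53 + D) = -69/53 + D)
Z(f, o) = 0 (Z(f, o) = 0*(-5) = 0)
b(Y) + Z(217, 130) = (-69/53 - 90) + 0 = -4839/53 + 0 = -4839/53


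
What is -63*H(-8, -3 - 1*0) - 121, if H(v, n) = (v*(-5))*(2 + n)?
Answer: 2399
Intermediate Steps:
H(v, n) = -5*v*(2 + n) (H(v, n) = (-5*v)*(2 + n) = -5*v*(2 + n))
-63*H(-8, -3 - 1*0) - 121 = -(-315)*(-8)*(2 + (-3 - 1*0)) - 121 = -(-315)*(-8)*(2 + (-3 + 0)) - 121 = -(-315)*(-8)*(2 - 3) - 121 = -(-315)*(-8)*(-1) - 121 = -63*(-40) - 121 = 2520 - 121 = 2399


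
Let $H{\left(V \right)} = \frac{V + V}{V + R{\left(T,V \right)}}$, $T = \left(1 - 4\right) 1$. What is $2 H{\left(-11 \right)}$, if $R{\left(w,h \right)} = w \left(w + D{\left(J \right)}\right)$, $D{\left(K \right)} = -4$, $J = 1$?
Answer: $- \frac{22}{5} \approx -4.4$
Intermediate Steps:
$T = -3$ ($T = \left(-3\right) 1 = -3$)
$R{\left(w,h \right)} = w \left(-4 + w\right)$ ($R{\left(w,h \right)} = w \left(w - 4\right) = w \left(-4 + w\right)$)
$H{\left(V \right)} = \frac{2 V}{21 + V}$ ($H{\left(V \right)} = \frac{V + V}{V - 3 \left(-4 - 3\right)} = \frac{2 V}{V - -21} = \frac{2 V}{V + 21} = \frac{2 V}{21 + V}$)
$2 H{\left(-11 \right)} = 2 \cdot 2 \left(-11\right) \frac{1}{21 - 11} = 2 \cdot 2 \left(-11\right) \frac{1}{10} = 2 \left(- \frac{11}{5}\right) = - \frac{22}{5}$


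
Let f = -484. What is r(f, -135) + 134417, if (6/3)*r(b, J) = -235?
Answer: 268599/2 ≈ 1.3430e+5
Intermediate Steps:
r(b, J) = -235/2 (r(b, J) = (½)*(-235) = -235/2)
r(f, -135) + 134417 = -235/2 + 134417 = 268599/2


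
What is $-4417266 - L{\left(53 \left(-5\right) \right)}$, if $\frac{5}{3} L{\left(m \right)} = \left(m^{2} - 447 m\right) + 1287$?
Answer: $- \frac{22656231}{5} \approx -4.5312 \cdot 10^{6}$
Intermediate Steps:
$L{\left(m \right)} = \frac{3861}{5} - \frac{1341 m}{5} + \frac{3 m^{2}}{5}$ ($L{\left(m \right)} = \frac{3 \left(\left(m^{2} - 447 m\right) + 1287\right)}{5} = \frac{3 \left(1287 + m^{2} - 447 m\right)}{5} = \frac{3861}{5} - \frac{1341 m}{5} + \frac{3 m^{2}}{5}$)
$-4417266 - L{\left(53 \left(-5\right) \right)} = -4417266 - \left(\frac{3861}{5} - \frac{1341 \cdot 53 \left(-5\right)}{5} + \frac{3 \left(53 \left(-5\right)\right)^{2}}{5}\right) = -4417266 - \left(\frac{3861}{5} - -71073 + \frac{3 \left(-265\right)^{2}}{5}\right) = -4417266 - \left(\frac{3861}{5} + 71073 + \frac{3}{5} \cdot 70225\right) = -4417266 - \left(\frac{3861}{5} + 71073 + 42135\right) = -4417266 - \frac{569901}{5} = - \frac{22656231}{5}$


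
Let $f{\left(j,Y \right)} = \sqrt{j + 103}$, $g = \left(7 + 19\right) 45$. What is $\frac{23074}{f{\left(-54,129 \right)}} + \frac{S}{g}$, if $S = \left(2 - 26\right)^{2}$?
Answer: $\frac{1500034}{455} \approx 3296.8$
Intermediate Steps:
$g = 1170$ ($g = 26 \cdot 45 = 1170$)
$f{\left(j,Y \right)} = \sqrt{103 + j}$
$S = 576$ ($S = \left(-24\right)^{2} = 576$)
$\frac{23074}{f{\left(-54,129 \right)}} + \frac{S}{g} = \frac{23074}{\sqrt{103 - 54}} + \frac{576}{1170} = \frac{23074}{\sqrt{49}} + 576 \cdot \frac{1}{1170} = \frac{23074}{7} + \frac{32}{65} = \frac{1500034}{455}$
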